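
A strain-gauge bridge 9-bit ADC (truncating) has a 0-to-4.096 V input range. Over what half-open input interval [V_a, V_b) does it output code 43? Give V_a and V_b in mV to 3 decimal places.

LSB = 4.096/2^9 = 8.000 mV.
V_a = V_low + 43·LSB = 0.344 V; V_b = V_low + 44·LSB = 0.352 V.

[344.000 mV, 352.000 mV)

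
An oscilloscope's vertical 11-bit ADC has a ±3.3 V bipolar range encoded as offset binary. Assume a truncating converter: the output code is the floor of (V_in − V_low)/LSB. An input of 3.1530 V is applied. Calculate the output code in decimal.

With 2048 levels over 6.6 V, one step is 3.223 mV.
(3.1530 − (−3.3)) / 0.00322266 = 2002.385 LSBs.
So the output code is 2002.

code 2002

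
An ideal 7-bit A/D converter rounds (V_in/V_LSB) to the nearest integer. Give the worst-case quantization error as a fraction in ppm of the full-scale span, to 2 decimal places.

Rounding → worst-case error = ½ LSB = V_FS/2^8, so 1e+06/256 = 3906.25 ppm of full scale.

3906.25 ppm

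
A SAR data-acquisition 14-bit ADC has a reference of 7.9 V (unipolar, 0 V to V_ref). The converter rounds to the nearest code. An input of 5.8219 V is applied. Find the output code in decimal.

LSB = 7.9 V / 16384 = 482.18 µV.
(V_in − V_low)/LSB = (5.8219 − 0) / 0.000482178 = 12074.178.
So the output code is 12074.

code 12074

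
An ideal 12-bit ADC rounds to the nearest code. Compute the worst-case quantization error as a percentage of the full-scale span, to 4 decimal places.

Rounding → worst-case error = ½ LSB = V_FS/2^13, so 100/8192 = 0.012207 % of full scale.

0.0122 %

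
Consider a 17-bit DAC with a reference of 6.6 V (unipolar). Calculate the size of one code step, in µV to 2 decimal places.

50.35 µV

Full-scale span = 6.6 V.
LSB = 6.6 / 2^17 = 6.6 / 131072 = 5.0354e-05 V = 50.35 µV.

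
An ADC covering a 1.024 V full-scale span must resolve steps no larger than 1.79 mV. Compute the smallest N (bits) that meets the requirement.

10 bits

Number of steps required ≥ 1.024 V / 1.79 mV = 572.07.
Need 2^N ≥ 572.07; 2^9 = 512, 2^10 = 1024.
Minimum N = 10.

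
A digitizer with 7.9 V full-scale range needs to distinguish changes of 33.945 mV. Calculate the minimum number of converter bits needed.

Number of steps required ≥ 7.9 V / 33.945 mV = 232.73.
Need 2^N ≥ 232.73; 2^7 = 128, 2^8 = 256.
Minimum N = 8.

8 bits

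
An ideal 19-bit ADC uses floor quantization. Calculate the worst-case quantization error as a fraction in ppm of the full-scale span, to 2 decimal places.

1.91 ppm

Truncating → worst-case error = 1 LSB = V_FS/2^19, so 1e+06/524288 = 1.90735 ppm of full scale.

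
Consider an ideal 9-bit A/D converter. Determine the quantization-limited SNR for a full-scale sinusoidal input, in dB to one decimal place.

55.9 dB

SNR ≈ 6.02·N + 1.76 dB = 6.02·9 + 1.76 = 55.94 dB.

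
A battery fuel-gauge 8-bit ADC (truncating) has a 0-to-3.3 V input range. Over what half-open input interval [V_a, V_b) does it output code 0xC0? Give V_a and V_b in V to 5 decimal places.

LSB = 3.3/2^8 = 12.891 mV.
Code 0xC0 = 192 decimal.
V_a = V_low + 192·LSB = 2.475 V; V_b = V_low + 193·LSB = 2.48789 V.

[2.47500 V, 2.48789 V)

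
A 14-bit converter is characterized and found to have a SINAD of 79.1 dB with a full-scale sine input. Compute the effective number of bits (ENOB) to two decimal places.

12.85 bits

ENOB = (SINAD − 1.76) / 6.02 = (79.1 − 1.76)/6.02 = 12.847.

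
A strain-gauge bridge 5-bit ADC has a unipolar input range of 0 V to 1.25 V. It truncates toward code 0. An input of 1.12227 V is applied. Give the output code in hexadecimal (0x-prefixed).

With 32 levels over 1.25 V, one step is 39.062 mV.
(V_in − V_low)/LSB = (1.12227 − 0) / 0.0390625 = 28.730.
Floor → code 28.
In hexadecimal (0x-prefixed): 0x1C.

code 0x1C (decimal 28)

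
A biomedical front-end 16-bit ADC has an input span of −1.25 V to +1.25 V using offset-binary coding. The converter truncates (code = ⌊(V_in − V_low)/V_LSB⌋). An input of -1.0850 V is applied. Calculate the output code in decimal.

LSB = 2.5 V / 65536 = 38.15 µV.
(-1.0850 − (−1.25)) / 3.8147e-05 = 4325.376 LSBs.
Floor → code 4325.

code 4325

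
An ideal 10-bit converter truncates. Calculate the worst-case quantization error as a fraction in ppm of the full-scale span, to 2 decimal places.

Truncating → worst-case error = 1 LSB = V_FS/2^10, so 1e+06/1024 = 976.562 ppm of full scale.

976.56 ppm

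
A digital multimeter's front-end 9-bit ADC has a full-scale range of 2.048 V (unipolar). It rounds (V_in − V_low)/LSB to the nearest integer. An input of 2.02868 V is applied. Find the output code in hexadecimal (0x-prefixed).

Full-scale span = 2.048 V; LSB = 2.048/2^9 = 4.000 mV.
(V_in − V_low)/LSB = (2.02868 − 0) / 0.004 = 507.170.
Round → code 507.
In hexadecimal (0x-prefixed): 0x1FB.

code 0x1FB (decimal 507)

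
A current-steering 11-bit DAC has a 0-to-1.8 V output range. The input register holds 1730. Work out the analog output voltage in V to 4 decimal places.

1.5205 V

LSB = 1.8 V / 2^11 = 0.879 mV.
V_out = 0 + 1730 × 0.000878906 V = 1.52051 V.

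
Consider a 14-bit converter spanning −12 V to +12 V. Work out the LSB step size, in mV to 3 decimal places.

Full-scale span = 24 V.
LSB = 24 / 2^14 = 24 / 16384 = 0.00146484 V = 1.465 mV.

1.465 mV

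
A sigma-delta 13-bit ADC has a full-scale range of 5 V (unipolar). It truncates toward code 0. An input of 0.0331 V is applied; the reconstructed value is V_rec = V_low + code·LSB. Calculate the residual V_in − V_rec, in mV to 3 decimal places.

0.141 mV

Step size: 5 V ÷ 2^13 = 0.610 mV.
(V_in − V_low)/LSB = (0.0331 − 0)/0.000610352 = 54.2310 → code 54 (floor).
V_rec = 0 + 54·0.000610352 = 0.032958984 V.
Difference: 0.000141016 V → 0.141 mV.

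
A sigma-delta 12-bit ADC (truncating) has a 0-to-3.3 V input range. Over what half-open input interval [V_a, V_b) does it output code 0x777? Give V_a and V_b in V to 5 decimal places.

LSB = 3.3/2^12 = 0.806 mV.
Code 0x777 = 1911 decimal.
V_a = V_low + 1911·LSB = 1.53962 V; V_b = V_low + 1912·LSB = 1.54043 V.

[1.53962 V, 1.54043 V)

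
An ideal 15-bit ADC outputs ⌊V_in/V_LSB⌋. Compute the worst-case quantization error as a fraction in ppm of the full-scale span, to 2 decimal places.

30.52 ppm

Truncating → worst-case error = 1 LSB = V_FS/2^15, so 1e+06/32768 = 30.5176 ppm of full scale.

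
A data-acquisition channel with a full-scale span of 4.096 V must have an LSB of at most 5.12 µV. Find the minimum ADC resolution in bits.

20 bits

Number of steps required ≥ 4.096 V / 5.12 µV = 800000.00.
Need 2^N ≥ 800000.00; 2^19 = 524288, 2^20 = 1048576.
Minimum N = 20.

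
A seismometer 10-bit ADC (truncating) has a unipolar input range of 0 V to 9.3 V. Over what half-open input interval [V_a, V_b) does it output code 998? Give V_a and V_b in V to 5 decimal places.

LSB = 9.3/2^10 = 9.082 mV.
V_a = V_low + 998·LSB = 9.06387 V; V_b = V_low + 999·LSB = 9.07295 V.

[9.06387 V, 9.07295 V)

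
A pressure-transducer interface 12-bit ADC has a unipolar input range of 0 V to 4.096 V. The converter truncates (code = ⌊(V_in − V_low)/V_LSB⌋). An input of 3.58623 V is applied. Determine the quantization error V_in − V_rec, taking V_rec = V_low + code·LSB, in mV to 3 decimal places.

Step size: 4.096 V ÷ 2^12 = 1.000 mV.
Scaled input = 3586.2300 LSBs, so code = 3586.
Reconstructed: 3.586 V.
Difference: 0.00023 V → 0.230 mV.

0.230 mV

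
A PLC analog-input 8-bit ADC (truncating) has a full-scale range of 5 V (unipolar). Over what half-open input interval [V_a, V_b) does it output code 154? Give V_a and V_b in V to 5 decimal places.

[3.00781 V, 3.02734 V)

LSB = 5/2^8 = 19.531 mV.
V_a = V_low + 154·LSB = 3.00781 V; V_b = V_low + 155·LSB = 3.02734 V.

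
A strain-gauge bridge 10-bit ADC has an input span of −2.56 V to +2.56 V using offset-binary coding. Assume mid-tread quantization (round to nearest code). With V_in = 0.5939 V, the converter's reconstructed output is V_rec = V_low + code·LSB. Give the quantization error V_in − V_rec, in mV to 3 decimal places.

-1.100 mV

One LSB is 5.12 V / 1024 = 5.000 mV.
(V_in − V_low)/LSB = (0.5939 − (−2.56))/0.005 = 630.7800 → code 631 (round).
V_rec = (−2.56) + 631·0.005 = 0.595 V.
Error = 0.5939 − 0.595 = -0.0011 V = -1.100 mV.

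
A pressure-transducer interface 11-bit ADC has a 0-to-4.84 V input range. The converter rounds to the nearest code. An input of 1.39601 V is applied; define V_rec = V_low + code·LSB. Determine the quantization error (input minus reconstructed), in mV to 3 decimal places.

-0.689 mV

One LSB is 4.84 V / 2048 = 2.363 mV.
Scaled input = 590.7084 LSBs, so code = 591.
Code 591 maps back to 0 + 591×0.00236328 V = 1.3966992 V.
Error = 1.39601 − 1.3966992 = -0.000689219 V = -0.689 mV.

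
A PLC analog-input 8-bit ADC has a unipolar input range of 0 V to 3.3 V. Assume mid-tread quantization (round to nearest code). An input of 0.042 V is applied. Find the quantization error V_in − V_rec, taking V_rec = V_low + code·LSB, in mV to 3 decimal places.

3.328 mV

LSB = 3.3/2^8 = 12.891 mV.
Scaled input = 3.2582 LSBs, so code = 3.
Reconstructed: 0.038671875 V.
Difference: 0.00332812 V → 3.328 mV.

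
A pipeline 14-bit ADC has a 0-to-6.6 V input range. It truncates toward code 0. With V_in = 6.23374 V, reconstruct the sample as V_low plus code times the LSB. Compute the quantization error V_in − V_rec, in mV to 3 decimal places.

0.317 mV

One LSB is 6.6 V / 16384 = 402.83 µV.
Scaled input = 15474.7873 LSBs, so code = 15474.
V_rec = 0 + 15474·0.000402832 = 6.2334229 V.
Difference: 0.000317148 V → 0.317 mV.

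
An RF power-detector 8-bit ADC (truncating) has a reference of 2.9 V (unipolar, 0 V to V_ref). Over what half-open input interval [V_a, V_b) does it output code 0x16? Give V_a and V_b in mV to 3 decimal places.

[249.219 mV, 260.547 mV)

LSB = 2.9/2^8 = 11.328 mV.
Code 0x16 = 22 decimal.
V_a = V_low + 22·LSB = 0.249219 V; V_b = V_low + 23·LSB = 0.260547 V.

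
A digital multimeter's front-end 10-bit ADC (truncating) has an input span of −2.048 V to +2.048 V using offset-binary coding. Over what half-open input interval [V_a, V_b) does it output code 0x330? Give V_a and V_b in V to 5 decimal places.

[1.21600 V, 1.22000 V)

LSB = 4.096/2^10 = 4.000 mV.
Code 0x330 = 816 decimal.
V_a = V_low + 816·LSB = 1.216 V; V_b = V_low + 817·LSB = 1.22 V.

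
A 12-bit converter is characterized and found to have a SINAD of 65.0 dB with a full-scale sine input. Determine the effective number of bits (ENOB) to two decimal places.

ENOB = (SINAD − 1.76) / 6.02 = (65.0 − 1.76)/6.02 = 10.505.

10.50 bits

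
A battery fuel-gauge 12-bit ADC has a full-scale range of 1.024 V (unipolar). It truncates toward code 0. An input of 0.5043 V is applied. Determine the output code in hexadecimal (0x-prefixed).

code 0x7E1 (decimal 2017)

Full-scale span = 1.024 V; LSB = 1.024/2^12 = 250.00 µV.
(0.5043 − 0) / 0.00025 = 2017.200 LSBs.
So the output code is 2017.
In hexadecimal (0x-prefixed): 0x7E1.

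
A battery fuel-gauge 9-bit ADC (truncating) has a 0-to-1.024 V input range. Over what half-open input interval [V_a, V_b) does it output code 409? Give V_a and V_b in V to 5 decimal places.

LSB = 1.024/2^9 = 2.000 mV.
V_a = V_low + 409·LSB = 0.818 V; V_b = V_low + 410·LSB = 0.82 V.

[0.81800 V, 0.82000 V)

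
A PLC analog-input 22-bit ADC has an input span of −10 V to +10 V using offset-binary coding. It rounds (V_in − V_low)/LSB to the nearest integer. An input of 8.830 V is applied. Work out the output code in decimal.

code 3948937

LSB = 20 V / 4194304 = 4.77 µV.
Input sits at 3948937.216 steps above V_low.
Round → code 3948937.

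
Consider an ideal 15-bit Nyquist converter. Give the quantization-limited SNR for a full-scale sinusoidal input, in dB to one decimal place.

92.1 dB

SNR ≈ 6.02·N + 1.76 dB = 6.02·15 + 1.76 = 92.06 dB.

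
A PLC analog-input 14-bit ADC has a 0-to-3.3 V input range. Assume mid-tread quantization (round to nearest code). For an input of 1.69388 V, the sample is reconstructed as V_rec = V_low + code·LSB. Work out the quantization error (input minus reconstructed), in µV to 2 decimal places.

Step size: 3.3 V ÷ 2^14 = 201.42 µV.
(V_in − V_low)/LSB = (1.69388 − 0)/0.000201416 = 8409.8576 → code 8410 (round).
V_rec = 0 + 8410·0.000201416 = 1.6939087 V.
Error = 1.69388 − 1.6939087 = -2.86914e-05 V = -28.69 µV.

-28.69 µV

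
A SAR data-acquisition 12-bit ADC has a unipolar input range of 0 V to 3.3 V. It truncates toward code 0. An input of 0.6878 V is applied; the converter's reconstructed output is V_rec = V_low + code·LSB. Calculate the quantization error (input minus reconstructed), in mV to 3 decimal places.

0.569 mV

Step size: 3.3 V ÷ 2^12 = 0.806 mV.
Scaled input = 853.7057 LSBs, so code = 853.
Reconstructed: 0.68723145 V.
Difference: 0.000568555 V → 0.569 mV.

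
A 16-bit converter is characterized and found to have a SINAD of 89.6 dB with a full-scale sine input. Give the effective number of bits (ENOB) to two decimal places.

ENOB = (SINAD − 1.76) / 6.02 = (89.6 − 1.76)/6.02 = 14.591.

14.59 bits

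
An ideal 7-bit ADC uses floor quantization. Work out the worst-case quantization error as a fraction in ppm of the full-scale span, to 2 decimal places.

7812.50 ppm

Truncating → worst-case error = 1 LSB = V_FS/2^7, so 1e+06/128 = 7812.5 ppm of full scale.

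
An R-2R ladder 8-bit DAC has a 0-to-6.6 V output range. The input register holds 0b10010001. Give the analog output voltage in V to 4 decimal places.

3.7383 V

LSB = 6.6 V / 2^8 = 25.781 mV.
Code 0b10010001 = 145 decimal.
V_out = 0 + 145 × 0.0257812 V = 3.73828 V.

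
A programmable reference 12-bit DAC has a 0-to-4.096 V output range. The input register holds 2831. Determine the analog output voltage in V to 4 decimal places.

2.8310 V

LSB = 4.096 V / 2^12 = 1.000 mV.
V_out = 0 + 2831 × 0.001 V = 2.831 V.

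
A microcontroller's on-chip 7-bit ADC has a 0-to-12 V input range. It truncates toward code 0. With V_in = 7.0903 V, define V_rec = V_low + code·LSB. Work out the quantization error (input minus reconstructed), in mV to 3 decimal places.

59.050 mV

Step size: 12 V ÷ 2^7 = 93.750 mV.
Scaled input = 75.6299 LSBs, so code = 75.
Code 75 maps back to 0 + 75×0.09375 V = 7.03125 V.
Difference: 0.05905 V → 59.050 mV.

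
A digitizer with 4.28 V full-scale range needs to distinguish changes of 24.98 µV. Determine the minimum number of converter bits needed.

Number of steps required ≥ 4.28 V / 24.98 µV = 171337.07.
Need 2^N ≥ 171337.07; 2^17 = 131072, 2^18 = 262144.
Minimum N = 18.

18 bits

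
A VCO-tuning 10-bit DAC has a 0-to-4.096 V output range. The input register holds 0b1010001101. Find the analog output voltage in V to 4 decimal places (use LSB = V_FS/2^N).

2.6120 V

LSB = 4.096 V / 2^10 = 4.000 mV.
Code 0b1010001101 = 653 decimal.
V_out = 0 + 653 × 0.004 V = 2.612 V.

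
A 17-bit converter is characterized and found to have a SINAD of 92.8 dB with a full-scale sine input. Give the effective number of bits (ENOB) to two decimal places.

15.12 bits

ENOB = (SINAD − 1.76) / 6.02 = (92.8 − 1.76)/6.02 = 15.123.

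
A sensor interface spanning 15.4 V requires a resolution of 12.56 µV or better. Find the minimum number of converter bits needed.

21 bits

Number of steps required ≥ 15.4 V / 12.56 µV = 1226114.65.
Need 2^N ≥ 1226114.65; 2^20 = 1048576, 2^21 = 2097152.
Minimum N = 21.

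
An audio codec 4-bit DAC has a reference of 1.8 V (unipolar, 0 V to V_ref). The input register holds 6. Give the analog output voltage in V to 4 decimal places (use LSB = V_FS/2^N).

0.6750 V

LSB = 1.8 V / 2^4 = 112.500 mV.
V_out = 0 + 6 × 0.1125 V = 0.675 V.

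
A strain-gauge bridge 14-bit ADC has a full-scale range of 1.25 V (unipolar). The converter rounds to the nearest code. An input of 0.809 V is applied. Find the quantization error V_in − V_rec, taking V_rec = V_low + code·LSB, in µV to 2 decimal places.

-21.00 µV

Step size: 1.25 V ÷ 2^14 = 76.29 µV.
Scaled input = 10603.7248 LSBs, so code = 10604.
Code 10604 maps back to 0 + 10604×7.62939e-05 V = 0.809021 V.
V_in − V_rec = -2.09961e-05 V = -21.00 µV.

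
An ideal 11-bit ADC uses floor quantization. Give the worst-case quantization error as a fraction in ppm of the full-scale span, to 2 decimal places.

Truncating → worst-case error = 1 LSB = V_FS/2^11, so 1e+06/2048 = 488.281 ppm of full scale.

488.28 ppm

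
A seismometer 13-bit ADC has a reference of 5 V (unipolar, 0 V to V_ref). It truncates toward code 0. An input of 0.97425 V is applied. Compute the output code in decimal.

LSB = 5 V / 8192 = 0.610 mV.
(0.97425 − 0) / 0.000610352 = 1596.211 LSBs.
So the output code is 1596.

code 1596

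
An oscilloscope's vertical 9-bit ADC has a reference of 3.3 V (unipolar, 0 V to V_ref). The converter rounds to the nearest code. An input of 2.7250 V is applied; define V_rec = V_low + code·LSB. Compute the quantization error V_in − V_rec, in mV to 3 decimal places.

Step size: 3.3 V ÷ 2^9 = 6.445 mV.
(V_in − V_low)/LSB = (2.7250 − 0)/0.00644531 = 422.7879 → code 423 (round).
Reconstructed: 2.7263672 V.
Difference: -0.00136719 V → -1.367 mV.

-1.367 mV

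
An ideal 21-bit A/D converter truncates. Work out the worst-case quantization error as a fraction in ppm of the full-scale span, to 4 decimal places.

Truncating → worst-case error = 1 LSB = V_FS/2^21, so 1e+06/2097152 = 0.476837 ppm of full scale.

0.4768 ppm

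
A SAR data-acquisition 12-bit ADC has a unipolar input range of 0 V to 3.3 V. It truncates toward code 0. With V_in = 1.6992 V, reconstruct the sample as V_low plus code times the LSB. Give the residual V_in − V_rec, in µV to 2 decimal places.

54.49 µV

Step size: 3.3 V ÷ 2^12 = 0.806 mV.
(V_in − V_low)/LSB = (1.6992 − 0)/0.000805664 = 2109.0676 → code 2109 (floor).
V_rec = 0 + 2109·0.000805664 = 1.6991455 V.
Error = 1.6992 − 1.6991455 = 5.44922e-05 V = 54.49 µV.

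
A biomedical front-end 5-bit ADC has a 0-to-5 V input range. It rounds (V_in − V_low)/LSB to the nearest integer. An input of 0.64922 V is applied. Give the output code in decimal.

code 4

With 32 levels over 5 V, one step is 156.250 mV.
(V_in − V_low)/LSB = (0.64922 − 0) / 0.15625 = 4.155.
Round → code 4.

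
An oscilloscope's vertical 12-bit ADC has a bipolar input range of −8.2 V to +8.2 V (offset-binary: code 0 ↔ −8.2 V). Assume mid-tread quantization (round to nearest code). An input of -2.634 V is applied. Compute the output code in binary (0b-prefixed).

code 0b10101101110 (decimal 1390)

With 4096 levels over 16.4 V, one step is 4.004 mV.
(-2.634 − (−8.2)) / 0.00400391 = 1390.142 LSBs.
round(1390.142) = 1390.
In binary (0b-prefixed): 0b10101101110.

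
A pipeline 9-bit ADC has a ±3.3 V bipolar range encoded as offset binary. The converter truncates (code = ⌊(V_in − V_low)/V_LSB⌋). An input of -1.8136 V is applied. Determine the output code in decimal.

code 115

LSB = 6.6 V / 512 = 12.891 mV.
Input sits at 115.309 steps above V_low.
Floor → code 115.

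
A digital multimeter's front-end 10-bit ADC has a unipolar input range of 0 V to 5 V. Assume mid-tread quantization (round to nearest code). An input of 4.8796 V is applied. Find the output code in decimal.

With 1024 levels over 5 V, one step is 4.883 mV.
(V_in − V_low)/LSB = (4.8796 − 0) / 0.00488281 = 999.342.
So the output code is 999.

code 999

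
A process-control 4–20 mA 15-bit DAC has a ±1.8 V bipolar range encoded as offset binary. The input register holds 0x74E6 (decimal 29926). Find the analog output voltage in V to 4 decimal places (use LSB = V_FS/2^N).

1.4878 V

LSB = 3.6 V / 2^15 = 109.86 µV.
Code 0x74E6 = 29926 decimal.
V_out = (−1.8) + 29926 × 0.000109863 V = 1.48777 V.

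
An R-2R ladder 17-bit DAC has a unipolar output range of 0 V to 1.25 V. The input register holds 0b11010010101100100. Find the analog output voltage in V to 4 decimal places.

LSB = 1.25 V / 2^17 = 9.54 µV.
Code 0b11010010101100100 = 107876 decimal.
V_out = 0 + 107876 × 9.53674e-06 V = 1.02879 V.

1.0288 V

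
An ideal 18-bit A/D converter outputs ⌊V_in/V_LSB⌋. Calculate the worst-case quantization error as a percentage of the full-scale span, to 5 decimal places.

Truncating → worst-case error = 1 LSB = V_FS/2^18, so 100/262144 = 0.00038147 % of full scale.

0.00038 %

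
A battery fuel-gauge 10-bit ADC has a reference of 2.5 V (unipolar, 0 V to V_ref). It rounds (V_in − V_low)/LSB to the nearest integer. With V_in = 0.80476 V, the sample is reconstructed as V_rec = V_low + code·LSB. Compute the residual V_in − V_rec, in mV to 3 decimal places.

One LSB is 2.5 V / 1024 = 2.441 mV.
(0.80476 − 0)/0.00244141 = 329.6297; round gives code 330.
Code 330 maps back to 0 + 330×0.00244141 V = 0.80566406 V.
V_in − V_rec = -0.000904063 V = -0.904 mV.

-0.904 mV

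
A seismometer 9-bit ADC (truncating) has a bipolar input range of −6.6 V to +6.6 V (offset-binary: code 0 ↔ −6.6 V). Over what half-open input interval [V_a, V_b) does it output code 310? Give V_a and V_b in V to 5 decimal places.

LSB = 13.2/2^9 = 25.781 mV.
V_a = V_low + 310·LSB = 1.39219 V; V_b = V_low + 311·LSB = 1.41797 V.

[1.39219 V, 1.41797 V)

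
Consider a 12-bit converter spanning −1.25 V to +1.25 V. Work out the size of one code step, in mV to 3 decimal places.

Full-scale span = 2.5 V.
LSB = 2.5 / 2^12 = 2.5 / 4096 = 0.000610352 V = 0.610 mV.

0.610 mV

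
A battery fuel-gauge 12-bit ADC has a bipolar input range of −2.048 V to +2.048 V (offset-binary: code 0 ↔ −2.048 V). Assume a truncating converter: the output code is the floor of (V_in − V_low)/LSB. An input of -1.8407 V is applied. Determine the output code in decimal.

code 207

Full-scale span = 4.096 V; LSB = 4.096/2^12 = 1.000 mV.
(-1.8407 − (−2.048)) / 0.001 = 207.300 LSBs.
So the output code is 207.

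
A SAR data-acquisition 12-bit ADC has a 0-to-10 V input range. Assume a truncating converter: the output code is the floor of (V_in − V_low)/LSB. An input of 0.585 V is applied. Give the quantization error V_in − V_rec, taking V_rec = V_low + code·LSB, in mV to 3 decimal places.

LSB = 10/2^12 = 2.441 mV.
Scaled input = 239.6160 LSBs, so code = 239.
Code 239 maps back to 0 + 239×0.00244141 V = 0.58349609 V.
Difference: 0.00150391 V → 1.504 mV.

1.504 mV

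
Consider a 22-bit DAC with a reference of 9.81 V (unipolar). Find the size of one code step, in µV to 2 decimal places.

Full-scale span = 9.81 V.
LSB = 9.81 / 2^22 = 9.81 / 4194304 = 2.33889e-06 V = 2.34 µV.

2.34 µV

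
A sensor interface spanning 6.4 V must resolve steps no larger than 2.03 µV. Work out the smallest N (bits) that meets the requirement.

22 bits

Number of steps required ≥ 6.4 V / 2.03 µV = 3152709.36.
Need 2^N ≥ 3152709.36; 2^21 = 2097152, 2^22 = 4194304.
Minimum N = 22.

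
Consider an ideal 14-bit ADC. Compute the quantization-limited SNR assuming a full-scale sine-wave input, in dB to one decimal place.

86.0 dB

SNR ≈ 6.02·N + 1.76 dB = 6.02·14 + 1.76 = 86.04 dB.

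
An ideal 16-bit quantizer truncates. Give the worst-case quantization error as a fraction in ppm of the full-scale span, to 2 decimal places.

Truncating → worst-case error = 1 LSB = V_FS/2^16, so 1e+06/65536 = 15.2588 ppm of full scale.

15.26 ppm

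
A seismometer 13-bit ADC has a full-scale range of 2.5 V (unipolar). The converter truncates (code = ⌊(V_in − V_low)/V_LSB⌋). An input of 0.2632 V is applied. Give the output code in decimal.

code 862

LSB = 2.5 V / 8192 = 305.18 µV.
Input sits at 862.454 steps above V_low.
Floor → code 862.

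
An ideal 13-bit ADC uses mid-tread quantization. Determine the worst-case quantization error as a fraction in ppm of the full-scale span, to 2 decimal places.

61.04 ppm

Rounding → worst-case error = ½ LSB = V_FS/2^14, so 1e+06/16384 = 61.0352 ppm of full scale.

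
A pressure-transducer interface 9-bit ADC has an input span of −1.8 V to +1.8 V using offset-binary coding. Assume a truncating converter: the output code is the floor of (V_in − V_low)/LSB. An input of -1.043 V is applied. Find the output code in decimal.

With 512 levels over 3.6 V, one step is 7.031 mV.
(-1.043 − (−1.8)) / 0.00703125 = 107.662 LSBs.
Floor → code 107.

code 107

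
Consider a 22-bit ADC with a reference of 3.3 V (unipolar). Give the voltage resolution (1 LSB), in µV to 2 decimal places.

0.79 µV

Full-scale span = 3.3 V.
LSB = 3.3 / 2^22 = 3.3 / 4194304 = 7.86781e-07 V = 0.79 µV.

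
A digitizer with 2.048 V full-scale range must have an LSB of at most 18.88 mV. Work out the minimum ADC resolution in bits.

7 bits

Number of steps required ≥ 2.048 V / 18.88 mV = 108.47.
Need 2^N ≥ 108.47; 2^6 = 64, 2^7 = 128.
Minimum N = 7.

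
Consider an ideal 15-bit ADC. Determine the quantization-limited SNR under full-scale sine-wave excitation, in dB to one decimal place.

92.1 dB

SNR ≈ 6.02·N + 1.76 dB = 6.02·15 + 1.76 = 92.06 dB.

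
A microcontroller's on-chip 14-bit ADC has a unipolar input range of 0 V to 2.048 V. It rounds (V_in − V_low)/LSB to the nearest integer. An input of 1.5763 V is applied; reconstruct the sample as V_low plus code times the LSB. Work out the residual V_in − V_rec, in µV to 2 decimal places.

50.00 µV

One LSB is 2.048 V / 16384 = 125.00 µV.
(V_in − V_low)/LSB = (1.5763 − 0)/0.000125 = 12610.4000 → code 12610 (round).
Reconstructed: 1.57625 V.
Difference: 5e-05 V → 50.00 µV.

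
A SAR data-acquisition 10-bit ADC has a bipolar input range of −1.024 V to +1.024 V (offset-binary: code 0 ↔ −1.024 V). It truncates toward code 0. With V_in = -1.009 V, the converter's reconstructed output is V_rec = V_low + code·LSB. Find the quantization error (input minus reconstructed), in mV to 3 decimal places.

1.000 mV

LSB = 2.048/2^10 = 2.000 mV.
Scaled input = 7.5000 LSBs, so code = 7.
Code 7 maps back to (−1.024) + 7×0.002 V = -1.01 V.
V_in − V_rec = 0.001 V = 1.000 mV.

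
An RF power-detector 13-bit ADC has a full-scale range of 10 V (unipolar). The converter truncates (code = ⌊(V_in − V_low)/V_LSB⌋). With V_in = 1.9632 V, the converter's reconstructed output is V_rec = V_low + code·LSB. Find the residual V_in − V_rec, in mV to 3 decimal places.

One LSB is 10 V / 8192 = 1.221 mV.
(1.9632 − 0)/0.0012207 = 1608.2534; ⌊·⌋ gives code 1608.
Reconstructed: 1.9628906 V.
Difference: 0.000309375 V → 0.309 mV.

0.309 mV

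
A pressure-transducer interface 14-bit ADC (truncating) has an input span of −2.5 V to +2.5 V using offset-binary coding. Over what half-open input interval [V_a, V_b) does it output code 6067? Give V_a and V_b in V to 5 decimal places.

[-0.64850 V, -0.64819 V)

LSB = 5/2^14 = 305.18 µV.
V_a = V_low + 6067·LSB = -0.648499 V; V_b = V_low + 6068·LSB = -0.648193 V.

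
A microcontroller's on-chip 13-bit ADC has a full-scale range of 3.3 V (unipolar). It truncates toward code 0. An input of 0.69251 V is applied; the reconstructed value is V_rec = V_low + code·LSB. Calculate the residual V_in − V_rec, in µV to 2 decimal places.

One LSB is 3.3 V / 8192 = 402.83 µV.
Scaled input = 1719.1036 LSBs, so code = 1719.
Code 1719 maps back to 0 + 1719×0.000402832 V = 0.69246826 V.
V_in − V_rec = 4.17383e-05 V = 41.74 µV.

41.74 µV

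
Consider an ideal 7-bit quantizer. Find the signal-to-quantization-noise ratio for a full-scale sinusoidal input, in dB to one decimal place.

43.9 dB

SNR ≈ 6.02·N + 1.76 dB = 6.02·7 + 1.76 = 43.90 dB.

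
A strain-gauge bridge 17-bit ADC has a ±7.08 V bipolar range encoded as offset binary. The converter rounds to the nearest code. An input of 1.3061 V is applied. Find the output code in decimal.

code 77626

Full-scale span = 14.16 V; LSB = 14.16/2^17 = 108.03 µV.
(V_in − V_low)/LSB = (1.3061 − (−7.08)) / 0.000108032 = 77625.911.
round(77625.911) = 77626.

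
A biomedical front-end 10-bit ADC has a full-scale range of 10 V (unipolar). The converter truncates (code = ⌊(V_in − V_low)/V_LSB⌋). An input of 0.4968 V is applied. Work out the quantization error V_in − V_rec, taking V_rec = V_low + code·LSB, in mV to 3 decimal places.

LSB = 10/2^10 = 9.766 mV.
(V_in − V_low)/LSB = (0.4968 − 0)/0.00976562 = 50.8723 → code 50 (floor).
Code 50 maps back to 0 + 50×0.00976562 V = 0.48828125 V.
V_in − V_rec = 0.00851875 V = 8.519 mV.

8.519 mV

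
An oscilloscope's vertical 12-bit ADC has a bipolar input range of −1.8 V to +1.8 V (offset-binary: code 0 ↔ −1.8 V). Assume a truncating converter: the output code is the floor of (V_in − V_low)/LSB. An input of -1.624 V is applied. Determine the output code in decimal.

Full-scale span = 3.6 V; LSB = 3.6/2^12 = 0.879 mV.
(-1.624 − (−1.8)) / 0.000878906 = 200.249 LSBs.
So the output code is 200.

code 200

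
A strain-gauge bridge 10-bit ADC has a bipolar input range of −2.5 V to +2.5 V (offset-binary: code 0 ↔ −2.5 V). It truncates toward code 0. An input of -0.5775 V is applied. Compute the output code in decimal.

code 393

With 1024 levels over 5 V, one step is 4.883 mV.
(V_in − V_low)/LSB = (-0.5775 − (−2.5)) / 0.00488281 = 393.728.
⌊·⌋(393.728) = 393.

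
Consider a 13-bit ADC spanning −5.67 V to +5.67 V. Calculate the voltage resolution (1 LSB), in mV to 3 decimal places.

Full-scale span = 11.34 V.
LSB = 11.34 / 2^13 = 11.34 / 8192 = 0.00138428 V = 1.384 mV.

1.384 mV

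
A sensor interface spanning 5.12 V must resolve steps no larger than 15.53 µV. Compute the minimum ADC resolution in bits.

19 bits

Number of steps required ≥ 5.12 V / 15.53 µV = 329684.48.
Need 2^N ≥ 329684.48; 2^18 = 262144, 2^19 = 524288.
Minimum N = 19.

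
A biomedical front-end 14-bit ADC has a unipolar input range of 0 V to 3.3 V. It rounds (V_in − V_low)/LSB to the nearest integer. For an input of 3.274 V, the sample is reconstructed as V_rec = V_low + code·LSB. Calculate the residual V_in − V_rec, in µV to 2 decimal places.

-17.33 µV

Step size: 3.3 V ÷ 2^14 = 201.42 µV.
Scaled input = 16254.9139 LSBs, so code = 16255.
V_rec = 0 + 16255·0.000201416 = 3.2740173 V.
V_in − V_rec = -1.7334e-05 V = -17.33 µV.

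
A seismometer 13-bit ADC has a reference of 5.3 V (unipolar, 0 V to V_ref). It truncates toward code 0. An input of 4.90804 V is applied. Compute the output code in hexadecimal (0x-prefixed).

code 0x1DA2 (decimal 7586)

Full-scale span = 5.3 V; LSB = 5.3/2^13 = 0.647 mV.
(4.90804 − 0) / 0.000646973 = 7586.163 LSBs.
⌊·⌋(7586.163) = 7586.
In hexadecimal (0x-prefixed): 0x1DA2.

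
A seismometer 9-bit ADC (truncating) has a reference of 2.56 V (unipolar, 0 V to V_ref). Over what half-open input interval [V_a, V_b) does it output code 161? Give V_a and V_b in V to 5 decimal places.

LSB = 2.56/2^9 = 5.000 mV.
V_a = V_low + 161·LSB = 0.805 V; V_b = V_low + 162·LSB = 0.81 V.

[0.80500 V, 0.81000 V)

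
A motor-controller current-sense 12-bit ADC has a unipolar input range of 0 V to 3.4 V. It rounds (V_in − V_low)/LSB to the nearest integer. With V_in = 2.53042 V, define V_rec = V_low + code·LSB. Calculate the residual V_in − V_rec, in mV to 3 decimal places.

0.342 mV

LSB = 3.4/2^12 = 0.830 mV.
Scaled input = 3048.4119 LSBs, so code = 3048.
Code 3048 maps back to 0 + 3048×0.000830078 V = 2.5300781 V.
Error = 2.53042 − 2.5300781 = 0.000341875 V = 0.342 mV.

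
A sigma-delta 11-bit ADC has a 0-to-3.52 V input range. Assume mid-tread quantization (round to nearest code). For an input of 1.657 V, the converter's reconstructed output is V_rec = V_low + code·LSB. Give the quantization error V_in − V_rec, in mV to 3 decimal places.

LSB = 3.52/2^11 = 1.719 mV.
Scaled input = 964.0727 LSBs, so code = 964.
Code 964 maps back to 0 + 964×0.00171875 V = 1.656875 V.
Difference: 0.000125 V → 0.125 mV.

0.125 mV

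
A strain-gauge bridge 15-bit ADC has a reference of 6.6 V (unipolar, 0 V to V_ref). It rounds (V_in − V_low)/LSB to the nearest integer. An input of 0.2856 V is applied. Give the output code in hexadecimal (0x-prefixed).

With 32768 levels over 6.6 V, one step is 201.42 µV.
Input sits at 1417.961 steps above V_low.
Round → code 1418.
In hexadecimal (0x-prefixed): 0x58A.

code 0x58A (decimal 1418)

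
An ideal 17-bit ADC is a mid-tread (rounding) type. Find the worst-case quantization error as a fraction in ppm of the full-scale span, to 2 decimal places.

3.81 ppm

Rounding → worst-case error = ½ LSB = V_FS/2^18, so 1e+06/262144 = 3.8147 ppm of full scale.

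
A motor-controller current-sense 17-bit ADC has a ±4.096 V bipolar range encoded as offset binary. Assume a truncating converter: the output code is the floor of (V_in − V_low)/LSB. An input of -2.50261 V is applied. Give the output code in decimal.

LSB = 8.192 V / 131072 = 62.50 µV.
(-2.50261 − (−4.096)) / 6.25e-05 = 25494.240 LSBs.
So the output code is 25494.

code 25494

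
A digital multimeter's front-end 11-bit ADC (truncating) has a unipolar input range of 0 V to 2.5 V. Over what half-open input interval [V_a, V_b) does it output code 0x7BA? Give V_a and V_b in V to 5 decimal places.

[2.41455 V, 2.41577 V)

LSB = 2.5/2^11 = 1.221 mV.
Code 0x7BA = 1978 decimal.
V_a = V_low + 1978·LSB = 2.41455 V; V_b = V_low + 1979·LSB = 2.41577 V.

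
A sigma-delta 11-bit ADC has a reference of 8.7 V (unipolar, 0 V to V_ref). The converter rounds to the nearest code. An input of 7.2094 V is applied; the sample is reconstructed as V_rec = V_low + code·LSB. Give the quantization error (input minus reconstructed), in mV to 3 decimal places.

One LSB is 8.7 V / 2048 = 4.248 mV.
(7.2094 − 0)/0.00424805 = 1697.1093; round gives code 1697.
Code 1697 maps back to 0 + 1697×0.00424805 V = 7.2089355 V.
V_in − V_rec = 0.000464453 V = 0.464 mV.

0.464 mV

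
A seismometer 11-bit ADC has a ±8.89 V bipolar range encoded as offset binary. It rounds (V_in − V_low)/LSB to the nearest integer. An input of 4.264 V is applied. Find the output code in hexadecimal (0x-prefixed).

LSB = 17.78 V / 2048 = 8.682 mV.
(V_in − V_low)/LSB = (4.264 − (−8.89)) / 0.00868164 = 1515.151.
Round → code 1515.
In hexadecimal (0x-prefixed): 0x5EB.

code 0x5EB (decimal 1515)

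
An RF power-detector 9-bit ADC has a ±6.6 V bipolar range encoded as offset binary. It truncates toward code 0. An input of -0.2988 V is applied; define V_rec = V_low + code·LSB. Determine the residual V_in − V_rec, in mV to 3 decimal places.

Step size: 13.2 V ÷ 2^9 = 25.781 mV.
(V_in − V_low)/LSB = (-0.2988 − (−6.6))/0.0257812 = 244.4102 → code 244 (floor).
V_rec = (−6.6) + 244·0.0257812 = -0.309375 V.
Error = -0.2988 − (−0.309375) = 0.010575 V = 10.575 mV.

10.575 mV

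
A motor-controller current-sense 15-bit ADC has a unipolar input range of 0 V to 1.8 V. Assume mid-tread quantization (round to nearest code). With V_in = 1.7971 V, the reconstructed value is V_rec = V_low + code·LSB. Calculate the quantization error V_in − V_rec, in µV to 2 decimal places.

One LSB is 1.8 V / 32768 = 54.93 µV.
(1.7971 − 0)/5.49316e-05 = 32715.2071; round gives code 32715.
Reconstructed: 1.7970886 V.
Error = 1.7971 − 1.7970886 = 1.1377e-05 V = 11.38 µV.

11.38 µV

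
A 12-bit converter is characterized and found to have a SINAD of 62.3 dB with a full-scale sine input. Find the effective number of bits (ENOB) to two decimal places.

ENOB = (SINAD − 1.76) / 6.02 = (62.3 − 1.76)/6.02 = 10.056.

10.06 bits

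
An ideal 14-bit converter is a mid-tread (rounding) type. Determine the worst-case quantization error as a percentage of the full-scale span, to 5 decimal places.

Rounding → worst-case error = ½ LSB = V_FS/2^15, so 100/32768 = 0.00305176 % of full scale.

0.00305 %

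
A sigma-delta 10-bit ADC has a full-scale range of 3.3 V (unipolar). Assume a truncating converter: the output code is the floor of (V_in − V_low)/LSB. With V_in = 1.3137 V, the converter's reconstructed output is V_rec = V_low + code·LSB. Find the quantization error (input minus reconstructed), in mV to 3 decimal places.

2.079 mV

Step size: 3.3 V ÷ 2^10 = 3.223 mV.
Scaled input = 407.6451 LSBs, so code = 407.
V_rec = 0 + 407·0.00322266 = 1.3116211 V.
Error = 1.3137 − 1.3116211 = 0.00207891 V = 2.079 mV.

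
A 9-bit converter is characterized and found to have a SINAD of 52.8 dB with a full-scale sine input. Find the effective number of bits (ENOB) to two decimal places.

ENOB = (SINAD − 1.76) / 6.02 = (52.8 − 1.76)/6.02 = 8.478.

8.48 bits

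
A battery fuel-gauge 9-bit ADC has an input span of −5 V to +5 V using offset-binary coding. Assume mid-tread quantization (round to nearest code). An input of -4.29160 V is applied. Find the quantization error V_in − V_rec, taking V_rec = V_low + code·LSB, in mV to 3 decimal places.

LSB = 10/2^9 = 19.531 mV.
(V_in − V_low)/LSB = (-4.29160 − (−5))/0.0195312 = 36.2701 → code 36 (round).
V_rec = (−5) + 36·0.0195312 = -4.296875 V.
Difference: 0.005275 V → 5.275 mV.

5.275 mV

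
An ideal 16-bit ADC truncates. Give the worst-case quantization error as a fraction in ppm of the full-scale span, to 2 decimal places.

Truncating → worst-case error = 1 LSB = V_FS/2^16, so 1e+06/65536 = 15.2588 ppm of full scale.

15.26 ppm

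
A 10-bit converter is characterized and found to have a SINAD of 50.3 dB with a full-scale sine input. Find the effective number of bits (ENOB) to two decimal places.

ENOB = (SINAD − 1.76) / 6.02 = (50.3 − 1.76)/6.02 = 8.063.

8.06 bits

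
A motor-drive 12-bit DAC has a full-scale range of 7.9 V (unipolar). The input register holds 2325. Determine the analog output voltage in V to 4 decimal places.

LSB = 7.9 V / 2^12 = 1.929 mV.
V_out = 0 + 2325 × 0.00192871 V = 4.48425 V.

4.4843 V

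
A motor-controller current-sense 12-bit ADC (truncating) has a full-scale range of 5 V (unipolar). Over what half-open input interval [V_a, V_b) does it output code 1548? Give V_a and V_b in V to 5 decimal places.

LSB = 5/2^12 = 1.221 mV.
V_a = V_low + 1548·LSB = 1.88965 V; V_b = V_low + 1549·LSB = 1.89087 V.

[1.88965 V, 1.89087 V)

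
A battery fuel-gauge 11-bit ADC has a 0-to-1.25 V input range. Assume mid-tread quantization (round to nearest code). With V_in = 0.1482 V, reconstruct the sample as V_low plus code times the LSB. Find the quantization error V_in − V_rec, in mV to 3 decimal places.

-0.115 mV

Step size: 1.25 V ÷ 2^11 = 0.610 mV.
(V_in − V_low)/LSB = (0.1482 − 0)/0.000610352 = 242.8109 → code 243 (round).
Code 243 maps back to 0 + 243×0.000610352 V = 0.14831543 V.
Difference: -0.00011543 V → -0.115 mV.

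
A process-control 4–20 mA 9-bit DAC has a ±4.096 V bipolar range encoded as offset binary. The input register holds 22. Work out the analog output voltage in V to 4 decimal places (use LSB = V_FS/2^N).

LSB = 8.192 V / 2^9 = 16.000 mV.
V_out = (−4.096) + 22 × 0.016 V = -3.744 V.

-3.7440 V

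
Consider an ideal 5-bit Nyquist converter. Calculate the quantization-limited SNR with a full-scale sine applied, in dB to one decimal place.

31.9 dB

SNR ≈ 6.02·N + 1.76 dB = 6.02·5 + 1.76 = 31.86 dB.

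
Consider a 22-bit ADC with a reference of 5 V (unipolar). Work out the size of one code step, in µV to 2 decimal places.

Full-scale span = 5 V.
LSB = 5 / 2^22 = 5 / 4194304 = 1.19209e-06 V = 1.19 µV.

1.19 µV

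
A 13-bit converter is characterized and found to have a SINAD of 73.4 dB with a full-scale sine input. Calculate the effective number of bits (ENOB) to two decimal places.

11.90 bits

ENOB = (SINAD − 1.76) / 6.02 = (73.4 − 1.76)/6.02 = 11.900.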